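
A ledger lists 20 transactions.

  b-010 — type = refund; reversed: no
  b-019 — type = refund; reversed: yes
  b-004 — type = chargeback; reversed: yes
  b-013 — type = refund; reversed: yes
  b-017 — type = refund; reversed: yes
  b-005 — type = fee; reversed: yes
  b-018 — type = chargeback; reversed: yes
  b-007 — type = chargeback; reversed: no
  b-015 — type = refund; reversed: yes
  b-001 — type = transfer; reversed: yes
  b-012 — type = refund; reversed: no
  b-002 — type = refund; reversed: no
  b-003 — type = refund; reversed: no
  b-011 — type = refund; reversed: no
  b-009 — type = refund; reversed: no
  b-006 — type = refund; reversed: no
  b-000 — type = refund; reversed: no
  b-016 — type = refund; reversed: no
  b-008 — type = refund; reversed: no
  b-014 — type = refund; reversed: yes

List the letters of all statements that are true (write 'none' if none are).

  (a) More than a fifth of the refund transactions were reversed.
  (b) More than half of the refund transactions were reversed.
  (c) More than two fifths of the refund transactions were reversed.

(a)

|A| = 15, |A ∩ B| = 5, |A ∖ B| = 10.
(a) |A ∩ B| / |A| > 1/5: holds.
(b) |A ∩ B| > |A ∖ B|: fails.
(c) |A ∩ B| / |A| > 2/5: fails.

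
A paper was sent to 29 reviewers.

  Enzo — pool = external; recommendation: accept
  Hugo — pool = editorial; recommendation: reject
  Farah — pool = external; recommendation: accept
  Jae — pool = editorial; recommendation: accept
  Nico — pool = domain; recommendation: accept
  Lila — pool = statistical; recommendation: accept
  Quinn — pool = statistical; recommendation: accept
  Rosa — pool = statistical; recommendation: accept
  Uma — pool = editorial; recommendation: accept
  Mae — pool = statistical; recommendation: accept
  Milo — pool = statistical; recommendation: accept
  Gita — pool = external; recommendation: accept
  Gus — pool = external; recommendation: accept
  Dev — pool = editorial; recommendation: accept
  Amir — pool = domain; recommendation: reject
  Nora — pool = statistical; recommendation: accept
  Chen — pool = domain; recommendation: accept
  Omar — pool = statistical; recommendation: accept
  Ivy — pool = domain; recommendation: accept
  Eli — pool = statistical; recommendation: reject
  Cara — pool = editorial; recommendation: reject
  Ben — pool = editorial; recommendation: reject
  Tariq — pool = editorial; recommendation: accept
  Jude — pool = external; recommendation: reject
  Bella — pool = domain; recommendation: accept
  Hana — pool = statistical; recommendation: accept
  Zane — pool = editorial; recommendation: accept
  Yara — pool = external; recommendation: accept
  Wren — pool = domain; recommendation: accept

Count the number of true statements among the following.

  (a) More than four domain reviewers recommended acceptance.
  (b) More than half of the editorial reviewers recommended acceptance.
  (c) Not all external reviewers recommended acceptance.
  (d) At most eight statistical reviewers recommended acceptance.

(a) domain: |A| = 6, |A ∩ B| = 5; needs |A ∩ B| > 4 — true.
(b) editorial: |A| = 8, |A ∩ B| = 5; needs |A ∩ B| > |A ∖ B| — true.
(c) external: |A| = 6, |A ∩ B| = 5; needs A ⊄ B (|A ∖ B| ≥ 1) — true.
(d) statistical: |A| = 9, |A ∩ B| = 8; needs |A ∩ B| ≤ 8 — true.

4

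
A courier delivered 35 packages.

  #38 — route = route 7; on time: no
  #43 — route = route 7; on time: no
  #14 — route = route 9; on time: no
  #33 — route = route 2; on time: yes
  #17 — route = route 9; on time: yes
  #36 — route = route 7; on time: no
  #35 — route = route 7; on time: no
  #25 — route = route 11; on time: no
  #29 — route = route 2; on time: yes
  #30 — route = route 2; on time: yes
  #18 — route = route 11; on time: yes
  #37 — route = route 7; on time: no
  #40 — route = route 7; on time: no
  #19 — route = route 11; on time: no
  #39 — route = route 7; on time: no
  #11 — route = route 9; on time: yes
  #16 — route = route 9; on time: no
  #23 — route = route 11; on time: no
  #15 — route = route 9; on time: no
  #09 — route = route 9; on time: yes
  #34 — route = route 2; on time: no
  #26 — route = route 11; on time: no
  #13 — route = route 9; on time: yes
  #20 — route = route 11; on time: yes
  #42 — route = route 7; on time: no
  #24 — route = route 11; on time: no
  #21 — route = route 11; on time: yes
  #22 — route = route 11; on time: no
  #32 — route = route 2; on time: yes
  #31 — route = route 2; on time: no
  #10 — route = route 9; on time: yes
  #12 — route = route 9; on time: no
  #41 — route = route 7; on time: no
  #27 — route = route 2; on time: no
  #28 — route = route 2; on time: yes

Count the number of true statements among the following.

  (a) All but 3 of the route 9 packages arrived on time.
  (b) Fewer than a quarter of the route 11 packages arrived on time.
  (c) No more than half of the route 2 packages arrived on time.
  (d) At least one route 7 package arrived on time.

0

(a) route 9: |A| = 9, |A ∩ B| = 5; needs |A ∖ B| = 3 — false.
(b) route 11: |A| = 9, |A ∩ B| = 3; needs |A ∩ B| / |A| < 1/4 — false.
(c) route 2: |A| = 8, |A ∩ B| = 5; needs |A ∩ B| ≤ |A ∖ B| — false.
(d) route 7: |A| = 9, |A ∩ B| = 0; needs A ∩ B ≠ ∅ (|A ∩ B| ≥ 1) — false.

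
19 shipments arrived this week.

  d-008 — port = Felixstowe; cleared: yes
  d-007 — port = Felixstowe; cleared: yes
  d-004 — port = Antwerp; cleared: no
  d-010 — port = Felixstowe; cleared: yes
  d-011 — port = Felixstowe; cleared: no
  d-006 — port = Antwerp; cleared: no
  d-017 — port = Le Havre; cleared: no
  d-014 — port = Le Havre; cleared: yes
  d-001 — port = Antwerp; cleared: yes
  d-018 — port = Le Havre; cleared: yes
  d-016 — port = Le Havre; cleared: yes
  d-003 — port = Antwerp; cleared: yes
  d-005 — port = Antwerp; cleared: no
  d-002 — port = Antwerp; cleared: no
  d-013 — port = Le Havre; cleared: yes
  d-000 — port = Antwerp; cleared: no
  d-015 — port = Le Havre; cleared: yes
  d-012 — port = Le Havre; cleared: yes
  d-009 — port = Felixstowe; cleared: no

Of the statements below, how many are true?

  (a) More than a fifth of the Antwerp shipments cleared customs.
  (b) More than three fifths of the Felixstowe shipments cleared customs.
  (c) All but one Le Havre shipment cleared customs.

(a) Antwerp: |A| = 7, |A ∩ B| = 2; needs |A ∩ B| / |A| > 1/5 — true.
(b) Felixstowe: |A| = 5, |A ∩ B| = 3; needs |A ∩ B| / |A| > 3/5 — false.
(c) Le Havre: |A| = 7, |A ∩ B| = 6; needs |A ∖ B| = 1 — true.

2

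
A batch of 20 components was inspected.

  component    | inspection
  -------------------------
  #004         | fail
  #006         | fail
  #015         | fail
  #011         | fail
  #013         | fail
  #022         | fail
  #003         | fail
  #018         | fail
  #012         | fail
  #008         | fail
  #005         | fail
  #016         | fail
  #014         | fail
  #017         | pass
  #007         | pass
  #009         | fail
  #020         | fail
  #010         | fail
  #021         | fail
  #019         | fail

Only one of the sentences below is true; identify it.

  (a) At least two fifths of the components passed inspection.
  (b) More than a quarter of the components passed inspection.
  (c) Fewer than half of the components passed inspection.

(c)

|A| = 20, |A ∩ B| = 2, |A ∖ B| = 18.
(a) requires |A ∩ B| / |A| ≥ 2/5: false.
(b) requires |A ∩ B| / |A| > 1/4: false.
(c) requires |A ∩ B| < |A ∖ B|: true.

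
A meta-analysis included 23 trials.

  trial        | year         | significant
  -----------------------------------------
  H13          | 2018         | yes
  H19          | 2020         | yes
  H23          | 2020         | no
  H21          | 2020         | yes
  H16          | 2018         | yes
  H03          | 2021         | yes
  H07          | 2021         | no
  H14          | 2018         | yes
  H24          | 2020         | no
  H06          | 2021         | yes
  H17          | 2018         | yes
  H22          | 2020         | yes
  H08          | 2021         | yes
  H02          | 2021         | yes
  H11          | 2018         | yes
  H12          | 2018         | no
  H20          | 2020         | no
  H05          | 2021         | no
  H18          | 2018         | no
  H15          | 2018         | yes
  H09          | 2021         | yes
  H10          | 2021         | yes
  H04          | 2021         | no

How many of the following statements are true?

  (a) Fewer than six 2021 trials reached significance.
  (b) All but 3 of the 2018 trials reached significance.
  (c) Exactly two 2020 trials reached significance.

0

(a) 2021: |A| = 9, |A ∩ B| = 6; needs |A ∩ B| < 6 — false.
(b) 2018: |A| = 8, |A ∩ B| = 6; needs |A ∖ B| = 3 — false.
(c) 2020: |A| = 6, |A ∩ B| = 3; needs |A ∩ B| = 2 — false.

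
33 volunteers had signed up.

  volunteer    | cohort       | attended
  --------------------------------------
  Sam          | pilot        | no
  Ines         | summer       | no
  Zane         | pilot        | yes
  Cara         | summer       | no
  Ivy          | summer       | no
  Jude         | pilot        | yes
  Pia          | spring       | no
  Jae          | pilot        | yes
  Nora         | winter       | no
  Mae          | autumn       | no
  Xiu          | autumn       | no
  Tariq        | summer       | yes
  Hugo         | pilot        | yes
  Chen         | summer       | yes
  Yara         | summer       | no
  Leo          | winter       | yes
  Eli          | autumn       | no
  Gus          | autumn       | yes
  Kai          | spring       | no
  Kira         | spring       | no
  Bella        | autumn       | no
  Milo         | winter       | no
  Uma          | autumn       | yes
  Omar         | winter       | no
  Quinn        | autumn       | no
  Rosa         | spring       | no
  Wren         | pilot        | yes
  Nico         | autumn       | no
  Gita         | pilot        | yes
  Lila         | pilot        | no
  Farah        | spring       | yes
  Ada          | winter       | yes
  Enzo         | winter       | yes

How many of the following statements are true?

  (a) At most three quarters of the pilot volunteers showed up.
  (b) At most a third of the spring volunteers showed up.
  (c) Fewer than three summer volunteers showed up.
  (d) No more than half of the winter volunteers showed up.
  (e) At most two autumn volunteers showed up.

5

(a) pilot: |A| = 8, |A ∩ B| = 6; needs |A ∩ B| / |A| ≤ 3/4 — true.
(b) spring: |A| = 5, |A ∩ B| = 1; needs |A ∩ B| / |A| ≤ 1/3 — true.
(c) summer: |A| = 6, |A ∩ B| = 2; needs |A ∩ B| < 3 — true.
(d) winter: |A| = 6, |A ∩ B| = 3; needs |A ∩ B| ≤ |A ∖ B| — true.
(e) autumn: |A| = 8, |A ∩ B| = 2; needs |A ∩ B| ≤ 2 — true.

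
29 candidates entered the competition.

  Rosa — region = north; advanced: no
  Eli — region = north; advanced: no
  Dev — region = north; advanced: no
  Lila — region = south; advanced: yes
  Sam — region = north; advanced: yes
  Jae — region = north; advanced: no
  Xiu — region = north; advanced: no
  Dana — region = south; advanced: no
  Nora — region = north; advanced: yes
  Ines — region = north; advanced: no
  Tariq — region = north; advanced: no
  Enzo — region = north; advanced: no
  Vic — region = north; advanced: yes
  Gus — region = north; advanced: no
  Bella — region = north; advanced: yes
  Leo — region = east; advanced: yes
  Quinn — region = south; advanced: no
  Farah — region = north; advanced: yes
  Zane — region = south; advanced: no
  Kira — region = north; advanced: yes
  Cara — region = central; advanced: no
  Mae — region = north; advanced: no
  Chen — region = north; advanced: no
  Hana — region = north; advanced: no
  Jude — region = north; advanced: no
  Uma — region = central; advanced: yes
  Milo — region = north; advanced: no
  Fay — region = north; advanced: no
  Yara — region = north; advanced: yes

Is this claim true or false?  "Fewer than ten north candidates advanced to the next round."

The determiner here denotes the relation: |A ∩ B| < 10.
|A| = 22, |A ∩ B| = 7, |A ∖ B| = 15.
|A ∩ B| = 7, so the statement is true.

True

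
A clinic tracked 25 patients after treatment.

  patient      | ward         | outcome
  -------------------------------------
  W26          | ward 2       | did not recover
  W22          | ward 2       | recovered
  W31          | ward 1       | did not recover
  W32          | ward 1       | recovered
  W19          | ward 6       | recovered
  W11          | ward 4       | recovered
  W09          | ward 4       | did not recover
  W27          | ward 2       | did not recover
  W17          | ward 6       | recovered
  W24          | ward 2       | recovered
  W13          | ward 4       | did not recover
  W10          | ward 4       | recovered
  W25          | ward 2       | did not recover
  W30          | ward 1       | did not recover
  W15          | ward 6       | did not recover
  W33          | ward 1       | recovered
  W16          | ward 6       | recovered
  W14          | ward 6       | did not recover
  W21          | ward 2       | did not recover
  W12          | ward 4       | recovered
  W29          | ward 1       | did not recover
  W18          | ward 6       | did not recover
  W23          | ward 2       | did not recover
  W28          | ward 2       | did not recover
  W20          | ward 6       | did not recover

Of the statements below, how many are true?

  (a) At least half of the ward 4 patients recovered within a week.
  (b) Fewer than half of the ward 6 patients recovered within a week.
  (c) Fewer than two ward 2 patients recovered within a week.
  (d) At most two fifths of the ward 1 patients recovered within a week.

(a) ward 4: |A| = 5, |A ∩ B| = 3; needs |A ∩ B| ≥ |A ∖ B| — true.
(b) ward 6: |A| = 7, |A ∩ B| = 3; needs |A ∩ B| < |A ∖ B| — true.
(c) ward 2: |A| = 8, |A ∩ B| = 2; needs |A ∩ B| < 2 — false.
(d) ward 1: |A| = 5, |A ∩ B| = 2; needs |A ∩ B| / |A| ≤ 2/5 — true.

3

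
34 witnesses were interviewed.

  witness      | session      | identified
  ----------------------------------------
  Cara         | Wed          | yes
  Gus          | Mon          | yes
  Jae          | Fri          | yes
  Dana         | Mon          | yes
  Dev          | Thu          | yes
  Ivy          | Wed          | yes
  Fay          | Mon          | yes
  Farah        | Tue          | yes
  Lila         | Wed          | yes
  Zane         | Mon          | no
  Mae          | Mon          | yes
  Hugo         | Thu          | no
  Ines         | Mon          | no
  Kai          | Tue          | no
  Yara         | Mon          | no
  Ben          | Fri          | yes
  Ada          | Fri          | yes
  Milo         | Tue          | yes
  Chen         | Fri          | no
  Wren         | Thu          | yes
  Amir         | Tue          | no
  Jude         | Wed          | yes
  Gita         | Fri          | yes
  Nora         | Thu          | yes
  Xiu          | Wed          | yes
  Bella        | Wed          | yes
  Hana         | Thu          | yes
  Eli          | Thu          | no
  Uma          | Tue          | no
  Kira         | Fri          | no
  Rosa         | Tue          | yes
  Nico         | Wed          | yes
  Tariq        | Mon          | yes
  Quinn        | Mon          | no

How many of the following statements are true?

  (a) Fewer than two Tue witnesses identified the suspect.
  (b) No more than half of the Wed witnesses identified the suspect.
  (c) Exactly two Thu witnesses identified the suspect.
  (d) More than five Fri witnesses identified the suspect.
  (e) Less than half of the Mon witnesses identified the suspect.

(a) Tue: |A| = 6, |A ∩ B| = 3; needs |A ∩ B| < 2 — false.
(b) Wed: |A| = 7, |A ∩ B| = 7; needs |A ∩ B| ≤ |A ∖ B| — false.
(c) Thu: |A| = 6, |A ∩ B| = 4; needs |A ∩ B| = 2 — false.
(d) Fri: |A| = 6, |A ∩ B| = 4; needs |A ∩ B| > 5 — false.
(e) Mon: |A| = 9, |A ∩ B| = 5; needs |A ∩ B| < |A ∖ B| — false.

0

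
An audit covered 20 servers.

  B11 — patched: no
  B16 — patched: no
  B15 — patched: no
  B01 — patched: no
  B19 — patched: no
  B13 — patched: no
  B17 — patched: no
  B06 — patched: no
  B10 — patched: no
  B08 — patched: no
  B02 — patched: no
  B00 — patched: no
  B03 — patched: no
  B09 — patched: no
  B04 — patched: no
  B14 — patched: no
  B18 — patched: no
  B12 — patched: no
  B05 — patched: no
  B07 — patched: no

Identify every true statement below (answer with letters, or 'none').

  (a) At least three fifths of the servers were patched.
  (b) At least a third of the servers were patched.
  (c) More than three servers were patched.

none

|A| = 20, |A ∩ B| = 0, |A ∖ B| = 20.
(a) |A ∩ B| / |A| ≥ 3/5: fails.
(b) |A ∩ B| / |A| ≥ 1/3: fails.
(c) |A ∩ B| > 3: fails.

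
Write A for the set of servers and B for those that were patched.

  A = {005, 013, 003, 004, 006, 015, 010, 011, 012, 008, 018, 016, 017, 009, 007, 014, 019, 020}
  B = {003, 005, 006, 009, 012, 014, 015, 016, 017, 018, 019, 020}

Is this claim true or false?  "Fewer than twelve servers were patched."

False

Truth condition: |A ∩ B| < 12.
|A| = 18, |A ∩ B| = 12, |A ∖ B| = 6.
|A ∩ B| = 12, so the statement is false.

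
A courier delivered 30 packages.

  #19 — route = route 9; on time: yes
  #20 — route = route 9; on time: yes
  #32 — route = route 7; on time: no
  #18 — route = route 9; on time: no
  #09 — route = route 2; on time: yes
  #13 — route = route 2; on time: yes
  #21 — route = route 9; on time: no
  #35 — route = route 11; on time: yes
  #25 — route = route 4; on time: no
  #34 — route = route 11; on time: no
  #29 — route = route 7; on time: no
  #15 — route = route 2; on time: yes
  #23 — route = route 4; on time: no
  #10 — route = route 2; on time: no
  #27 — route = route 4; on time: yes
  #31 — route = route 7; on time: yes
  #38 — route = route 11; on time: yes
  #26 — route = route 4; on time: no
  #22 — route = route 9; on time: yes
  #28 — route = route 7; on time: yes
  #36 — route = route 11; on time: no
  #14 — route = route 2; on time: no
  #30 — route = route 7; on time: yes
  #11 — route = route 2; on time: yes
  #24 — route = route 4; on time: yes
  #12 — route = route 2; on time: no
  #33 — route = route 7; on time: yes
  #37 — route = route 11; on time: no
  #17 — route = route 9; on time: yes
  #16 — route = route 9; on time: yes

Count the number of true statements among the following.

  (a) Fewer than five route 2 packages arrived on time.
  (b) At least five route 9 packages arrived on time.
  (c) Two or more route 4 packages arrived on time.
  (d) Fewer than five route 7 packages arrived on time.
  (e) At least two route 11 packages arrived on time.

5

(a) route 2: |A| = 7, |A ∩ B| = 4; needs |A ∩ B| < 5 — true.
(b) route 9: |A| = 7, |A ∩ B| = 5; needs |A ∩ B| ≥ 5 — true.
(c) route 4: |A| = 5, |A ∩ B| = 2; needs |A ∩ B| ≥ 2 — true.
(d) route 7: |A| = 6, |A ∩ B| = 4; needs |A ∩ B| < 5 — true.
(e) route 11: |A| = 5, |A ∩ B| = 2; needs |A ∩ B| ≥ 2 — true.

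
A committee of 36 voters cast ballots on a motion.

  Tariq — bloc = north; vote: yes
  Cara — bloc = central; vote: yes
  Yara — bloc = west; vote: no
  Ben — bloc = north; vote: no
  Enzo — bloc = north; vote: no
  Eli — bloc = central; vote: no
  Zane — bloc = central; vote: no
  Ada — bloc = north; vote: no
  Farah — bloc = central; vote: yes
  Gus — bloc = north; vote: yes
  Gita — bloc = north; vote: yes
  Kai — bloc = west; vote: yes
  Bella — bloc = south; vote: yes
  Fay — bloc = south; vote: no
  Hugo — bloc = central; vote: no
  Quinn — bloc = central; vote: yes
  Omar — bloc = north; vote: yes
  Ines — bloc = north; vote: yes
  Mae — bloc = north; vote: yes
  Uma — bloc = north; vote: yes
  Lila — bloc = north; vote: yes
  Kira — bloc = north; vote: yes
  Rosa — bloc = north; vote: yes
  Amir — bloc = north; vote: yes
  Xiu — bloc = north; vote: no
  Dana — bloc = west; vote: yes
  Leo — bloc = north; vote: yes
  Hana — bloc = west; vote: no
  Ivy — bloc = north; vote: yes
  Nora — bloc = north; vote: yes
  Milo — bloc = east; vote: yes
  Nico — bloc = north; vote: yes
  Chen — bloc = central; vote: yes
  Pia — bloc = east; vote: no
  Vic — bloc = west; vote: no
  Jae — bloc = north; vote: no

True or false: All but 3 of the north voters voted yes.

False

Truth condition: |A ∖ B| = 3.
|A| = 20, |A ∩ B| = 15, |A ∖ B| = 5.
|A ∖ B| = 5, so the statement is false.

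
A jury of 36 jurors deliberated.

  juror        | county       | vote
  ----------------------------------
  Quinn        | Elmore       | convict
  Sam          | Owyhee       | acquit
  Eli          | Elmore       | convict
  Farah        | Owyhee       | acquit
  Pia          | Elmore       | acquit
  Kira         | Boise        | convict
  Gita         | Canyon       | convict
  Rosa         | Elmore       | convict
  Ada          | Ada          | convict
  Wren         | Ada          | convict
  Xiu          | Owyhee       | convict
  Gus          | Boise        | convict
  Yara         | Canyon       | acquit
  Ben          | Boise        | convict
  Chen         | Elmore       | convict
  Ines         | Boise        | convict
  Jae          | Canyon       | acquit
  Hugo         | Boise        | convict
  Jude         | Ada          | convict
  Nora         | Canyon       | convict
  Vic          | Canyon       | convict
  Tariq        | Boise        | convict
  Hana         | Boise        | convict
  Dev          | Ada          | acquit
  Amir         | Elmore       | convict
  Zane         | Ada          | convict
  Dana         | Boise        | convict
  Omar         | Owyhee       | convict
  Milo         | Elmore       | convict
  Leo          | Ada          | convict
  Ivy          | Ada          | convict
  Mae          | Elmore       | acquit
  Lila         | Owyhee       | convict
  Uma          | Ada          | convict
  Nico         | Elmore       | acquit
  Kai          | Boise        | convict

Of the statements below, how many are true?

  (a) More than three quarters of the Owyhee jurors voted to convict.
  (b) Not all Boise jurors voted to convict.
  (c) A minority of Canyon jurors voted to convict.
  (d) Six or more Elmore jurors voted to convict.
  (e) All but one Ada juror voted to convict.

2

(a) Owyhee: |A| = 5, |A ∩ B| = 3; needs |A ∩ B| / |A| > 3/4 — false.
(b) Boise: |A| = 9, |A ∩ B| = 9; needs A ⊄ B (|A ∖ B| ≥ 1) — false.
(c) Canyon: |A| = 5, |A ∩ B| = 3; needs |A ∩ B| < |A ∖ B| — false.
(d) Elmore: |A| = 9, |A ∩ B| = 6; needs |A ∩ B| ≥ 6 — true.
(e) Ada: |A| = 8, |A ∩ B| = 7; needs |A ∖ B| = 1 — true.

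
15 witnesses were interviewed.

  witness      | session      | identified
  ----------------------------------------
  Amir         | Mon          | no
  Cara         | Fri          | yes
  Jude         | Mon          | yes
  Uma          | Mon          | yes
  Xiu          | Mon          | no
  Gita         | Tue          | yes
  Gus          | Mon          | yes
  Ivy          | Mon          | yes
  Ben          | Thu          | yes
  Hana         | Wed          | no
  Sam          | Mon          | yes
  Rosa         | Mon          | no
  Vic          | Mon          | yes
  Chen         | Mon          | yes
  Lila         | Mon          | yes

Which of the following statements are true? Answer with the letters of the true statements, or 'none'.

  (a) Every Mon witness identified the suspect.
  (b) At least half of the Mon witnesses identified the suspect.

|A| = 11, |A ∩ B| = 8, |A ∖ B| = 3.
(a) A ⊆ B, i.e. every element of A is in B (|A ∖ B| = 0): fails.
(b) |A ∩ B| ≥ |A ∖ B|: holds.

(b)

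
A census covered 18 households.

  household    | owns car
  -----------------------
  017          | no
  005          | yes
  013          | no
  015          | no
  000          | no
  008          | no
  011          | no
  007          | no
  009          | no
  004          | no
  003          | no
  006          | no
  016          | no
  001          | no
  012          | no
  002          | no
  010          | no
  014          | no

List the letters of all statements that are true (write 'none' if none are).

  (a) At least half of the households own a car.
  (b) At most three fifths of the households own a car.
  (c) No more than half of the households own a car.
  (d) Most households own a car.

(b), (c)

|A| = 18, |A ∩ B| = 1, |A ∖ B| = 17.
(a) |A ∩ B| ≥ |A ∖ B|: fails.
(b) |A ∩ B| / |A| ≤ 3/5: holds.
(c) |A ∩ B| ≤ |A ∖ B|: holds.
(d) |A ∩ B| > |A ∖ B|: fails.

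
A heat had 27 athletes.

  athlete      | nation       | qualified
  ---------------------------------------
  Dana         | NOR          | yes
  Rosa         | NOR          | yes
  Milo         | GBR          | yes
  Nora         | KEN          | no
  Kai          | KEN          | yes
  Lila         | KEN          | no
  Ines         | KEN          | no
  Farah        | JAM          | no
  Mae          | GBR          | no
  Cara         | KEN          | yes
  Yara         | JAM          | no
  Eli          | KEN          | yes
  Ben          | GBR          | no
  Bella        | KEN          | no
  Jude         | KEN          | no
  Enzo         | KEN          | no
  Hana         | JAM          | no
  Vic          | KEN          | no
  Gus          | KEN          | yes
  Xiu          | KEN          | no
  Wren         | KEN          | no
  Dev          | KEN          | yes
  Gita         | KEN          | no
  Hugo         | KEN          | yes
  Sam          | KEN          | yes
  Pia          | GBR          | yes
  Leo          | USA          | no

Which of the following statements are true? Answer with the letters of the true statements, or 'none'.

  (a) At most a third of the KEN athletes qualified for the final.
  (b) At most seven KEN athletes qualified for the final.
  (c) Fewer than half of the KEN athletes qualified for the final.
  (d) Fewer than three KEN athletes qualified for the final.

|A| = 17, |A ∩ B| = 7, |A ∖ B| = 10.
(a) |A ∩ B| / |A| ≤ 1/3: fails.
(b) |A ∩ B| ≤ 7: holds.
(c) |A ∩ B| < |A ∖ B|: holds.
(d) |A ∩ B| < 3: fails.

(b), (c)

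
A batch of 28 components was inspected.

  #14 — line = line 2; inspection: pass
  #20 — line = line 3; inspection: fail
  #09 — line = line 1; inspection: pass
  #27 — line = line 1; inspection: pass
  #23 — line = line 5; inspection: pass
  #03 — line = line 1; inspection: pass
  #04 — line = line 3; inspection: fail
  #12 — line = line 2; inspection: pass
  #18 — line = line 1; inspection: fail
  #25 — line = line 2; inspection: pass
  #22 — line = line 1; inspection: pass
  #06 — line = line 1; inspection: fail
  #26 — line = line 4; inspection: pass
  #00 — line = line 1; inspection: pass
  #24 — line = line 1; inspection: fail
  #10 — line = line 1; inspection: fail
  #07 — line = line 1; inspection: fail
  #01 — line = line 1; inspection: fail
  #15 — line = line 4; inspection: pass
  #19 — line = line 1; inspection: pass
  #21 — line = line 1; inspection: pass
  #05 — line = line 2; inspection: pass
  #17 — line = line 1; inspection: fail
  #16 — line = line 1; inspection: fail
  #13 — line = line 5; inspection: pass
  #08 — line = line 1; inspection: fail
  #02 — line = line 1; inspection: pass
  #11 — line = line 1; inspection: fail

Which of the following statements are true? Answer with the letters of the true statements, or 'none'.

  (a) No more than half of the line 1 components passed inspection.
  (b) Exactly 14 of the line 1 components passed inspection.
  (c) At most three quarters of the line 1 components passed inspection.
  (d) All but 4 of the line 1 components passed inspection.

|A| = 18, |A ∩ B| = 8, |A ∖ B| = 10.
(a) |A ∩ B| ≤ |A ∖ B|: holds.
(b) |A ∩ B| = 14: fails.
(c) |A ∩ B| / |A| ≤ 3/4: holds.
(d) |A ∖ B| = 4: fails.

(a), (c)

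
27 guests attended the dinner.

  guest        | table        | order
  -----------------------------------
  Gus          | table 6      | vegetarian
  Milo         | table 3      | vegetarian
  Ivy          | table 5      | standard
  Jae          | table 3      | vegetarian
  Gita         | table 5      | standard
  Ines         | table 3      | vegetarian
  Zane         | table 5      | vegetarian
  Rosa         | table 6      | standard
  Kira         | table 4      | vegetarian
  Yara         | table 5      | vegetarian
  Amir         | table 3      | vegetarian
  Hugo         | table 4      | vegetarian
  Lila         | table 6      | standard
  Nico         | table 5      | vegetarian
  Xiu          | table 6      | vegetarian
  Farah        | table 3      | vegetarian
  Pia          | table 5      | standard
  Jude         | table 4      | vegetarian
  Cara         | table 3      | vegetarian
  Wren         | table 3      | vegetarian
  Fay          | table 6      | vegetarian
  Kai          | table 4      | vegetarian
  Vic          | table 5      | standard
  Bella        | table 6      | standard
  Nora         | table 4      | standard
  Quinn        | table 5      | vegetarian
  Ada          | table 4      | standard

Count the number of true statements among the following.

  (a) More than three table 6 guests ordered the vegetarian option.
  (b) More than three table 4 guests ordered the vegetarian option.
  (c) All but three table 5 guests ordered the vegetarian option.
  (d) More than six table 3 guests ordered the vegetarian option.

(a) table 6: |A| = 6, |A ∩ B| = 3; needs |A ∩ B| > 3 — false.
(b) table 4: |A| = 6, |A ∩ B| = 4; needs |A ∩ B| > 3 — true.
(c) table 5: |A| = 8, |A ∩ B| = 4; needs |A ∖ B| = 3 — false.
(d) table 3: |A| = 7, |A ∩ B| = 7; needs |A ∩ B| > 6 — true.

2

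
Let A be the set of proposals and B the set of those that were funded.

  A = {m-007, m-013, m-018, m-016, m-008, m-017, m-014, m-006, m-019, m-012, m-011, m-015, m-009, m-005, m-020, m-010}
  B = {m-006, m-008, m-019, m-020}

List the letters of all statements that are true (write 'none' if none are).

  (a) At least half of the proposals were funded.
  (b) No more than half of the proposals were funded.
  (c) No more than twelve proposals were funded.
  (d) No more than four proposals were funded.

|A| = 16, |A ∩ B| = 4, |A ∖ B| = 12.
(a) |A ∩ B| ≥ |A ∖ B|: fails.
(b) |A ∩ B| ≤ |A ∖ B|: holds.
(c) |A ∩ B| ≤ 12: holds.
(d) |A ∩ B| ≤ 4: holds.

(b), (c), (d)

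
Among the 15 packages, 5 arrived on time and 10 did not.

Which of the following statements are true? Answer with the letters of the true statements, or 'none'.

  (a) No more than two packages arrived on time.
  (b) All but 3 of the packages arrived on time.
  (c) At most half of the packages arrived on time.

(c)

|A| = 15, |A ∩ B| = 5, |A ∖ B| = 10.
(a) |A ∩ B| ≤ 2: fails.
(b) |A ∖ B| = 3: fails.
(c) |A ∩ B| ≤ |A ∖ B|: holds.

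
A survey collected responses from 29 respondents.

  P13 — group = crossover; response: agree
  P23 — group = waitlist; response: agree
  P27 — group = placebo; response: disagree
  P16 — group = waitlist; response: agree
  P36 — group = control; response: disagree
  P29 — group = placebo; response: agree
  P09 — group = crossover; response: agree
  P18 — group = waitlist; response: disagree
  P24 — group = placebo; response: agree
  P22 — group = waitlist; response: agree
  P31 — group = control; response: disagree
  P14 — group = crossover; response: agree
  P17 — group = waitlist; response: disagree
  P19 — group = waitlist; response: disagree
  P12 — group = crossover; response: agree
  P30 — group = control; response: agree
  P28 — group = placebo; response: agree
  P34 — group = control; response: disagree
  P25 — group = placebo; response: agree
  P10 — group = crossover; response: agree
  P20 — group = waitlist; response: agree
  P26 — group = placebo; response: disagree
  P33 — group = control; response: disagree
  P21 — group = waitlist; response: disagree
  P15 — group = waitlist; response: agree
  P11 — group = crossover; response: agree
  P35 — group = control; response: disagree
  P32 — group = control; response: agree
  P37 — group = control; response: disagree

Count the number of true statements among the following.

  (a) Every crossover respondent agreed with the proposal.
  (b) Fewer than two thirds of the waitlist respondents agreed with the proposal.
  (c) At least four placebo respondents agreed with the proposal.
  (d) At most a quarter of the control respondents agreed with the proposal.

4

(a) crossover: |A| = 6, |A ∩ B| = 6; needs A ⊆ B, i.e. every element of A is in B (|A ∖ B| = 0) — true.
(b) waitlist: |A| = 9, |A ∩ B| = 5; needs |A ∩ B| / |A| < 2/3 — true.
(c) placebo: |A| = 6, |A ∩ B| = 4; needs |A ∩ B| ≥ 4 — true.
(d) control: |A| = 8, |A ∩ B| = 2; needs |A ∩ B| / |A| ≤ 1/4 — true.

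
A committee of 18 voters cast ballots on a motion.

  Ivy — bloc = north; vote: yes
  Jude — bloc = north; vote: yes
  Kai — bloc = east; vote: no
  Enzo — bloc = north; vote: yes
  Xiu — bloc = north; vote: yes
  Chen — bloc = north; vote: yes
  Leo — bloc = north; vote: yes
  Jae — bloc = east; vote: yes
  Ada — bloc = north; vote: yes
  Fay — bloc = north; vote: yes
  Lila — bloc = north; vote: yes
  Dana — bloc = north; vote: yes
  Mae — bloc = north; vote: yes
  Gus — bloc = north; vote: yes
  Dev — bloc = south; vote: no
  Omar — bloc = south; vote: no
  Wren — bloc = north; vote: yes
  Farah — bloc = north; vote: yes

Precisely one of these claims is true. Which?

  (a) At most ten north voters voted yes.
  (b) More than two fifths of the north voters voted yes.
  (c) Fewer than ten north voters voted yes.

|A| = 14, |A ∩ B| = 14, |A ∖ B| = 0.
(a) requires |A ∩ B| ≤ 10: false.
(b) requires |A ∩ B| / |A| > 2/5: true.
(c) requires |A ∩ B| < 10: false.

(b)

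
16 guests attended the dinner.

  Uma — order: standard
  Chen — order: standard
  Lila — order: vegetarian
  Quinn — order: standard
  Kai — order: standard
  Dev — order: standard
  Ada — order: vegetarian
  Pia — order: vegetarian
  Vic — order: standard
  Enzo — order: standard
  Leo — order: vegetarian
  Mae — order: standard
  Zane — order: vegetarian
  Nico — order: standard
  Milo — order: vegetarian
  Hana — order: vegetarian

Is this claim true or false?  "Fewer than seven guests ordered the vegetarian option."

Truth condition: |A ∩ B| < 7.
|A| = 16, |A ∩ B| = 7, |A ∖ B| = 9.
|A ∩ B| = 7, so the statement is false.

False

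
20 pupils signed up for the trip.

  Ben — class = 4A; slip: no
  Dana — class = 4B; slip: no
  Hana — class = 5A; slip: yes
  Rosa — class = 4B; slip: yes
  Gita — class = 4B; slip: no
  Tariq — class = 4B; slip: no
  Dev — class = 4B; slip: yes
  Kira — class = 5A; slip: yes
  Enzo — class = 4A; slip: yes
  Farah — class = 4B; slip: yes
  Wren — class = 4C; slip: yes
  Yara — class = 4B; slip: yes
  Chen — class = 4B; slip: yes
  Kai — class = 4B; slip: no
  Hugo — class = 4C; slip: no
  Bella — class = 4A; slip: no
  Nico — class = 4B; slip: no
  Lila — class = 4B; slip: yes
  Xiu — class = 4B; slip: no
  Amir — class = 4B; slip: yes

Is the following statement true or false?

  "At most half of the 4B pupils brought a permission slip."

The determiner here denotes the relation: |A ∩ B| ≤ |A ∖ B|.
A (the restrictor) = {Dana, Rosa, Gita, Tariq, Dev, Farah, Yara, Chen, Kai, Nico, Lila, Xiu, Amir}, |A| = 13.
A ∩ B = {Rosa, Dev, Farah, Yara, Chen, Lila, Amir}, so |A ∩ B| = 7.
A ∖ B = {Dana, Gita, Tariq, Kai, Nico, Xiu}, so |A ∖ B| = 6.
7 > 6, so the statement is false.

False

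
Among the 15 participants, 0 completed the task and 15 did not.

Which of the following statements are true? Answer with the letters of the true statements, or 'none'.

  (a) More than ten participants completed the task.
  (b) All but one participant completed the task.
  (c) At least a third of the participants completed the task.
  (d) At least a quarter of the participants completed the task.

|A| = 15, |A ∩ B| = 0, |A ∖ B| = 15.
(a) |A ∩ B| > 10: fails.
(b) |A ∖ B| = 1: fails.
(c) |A ∩ B| / |A| ≥ 1/3: fails.
(d) |A ∩ B| / |A| ≥ 1/4: fails.

none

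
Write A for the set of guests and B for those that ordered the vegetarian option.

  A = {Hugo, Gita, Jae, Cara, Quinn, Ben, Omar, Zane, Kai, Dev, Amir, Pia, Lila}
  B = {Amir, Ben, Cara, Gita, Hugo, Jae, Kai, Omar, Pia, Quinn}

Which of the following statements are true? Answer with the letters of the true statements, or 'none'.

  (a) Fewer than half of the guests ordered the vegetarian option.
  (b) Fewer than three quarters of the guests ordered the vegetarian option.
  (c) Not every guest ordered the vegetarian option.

|A| = 13, |A ∩ B| = 10, |A ∖ B| = 3.
(a) |A ∩ B| < |A ∖ B|: fails.
(b) |A ∩ B| / |A| < 3/4: fails.
(c) A ⊄ B (|A ∖ B| ≥ 1): holds.

(c)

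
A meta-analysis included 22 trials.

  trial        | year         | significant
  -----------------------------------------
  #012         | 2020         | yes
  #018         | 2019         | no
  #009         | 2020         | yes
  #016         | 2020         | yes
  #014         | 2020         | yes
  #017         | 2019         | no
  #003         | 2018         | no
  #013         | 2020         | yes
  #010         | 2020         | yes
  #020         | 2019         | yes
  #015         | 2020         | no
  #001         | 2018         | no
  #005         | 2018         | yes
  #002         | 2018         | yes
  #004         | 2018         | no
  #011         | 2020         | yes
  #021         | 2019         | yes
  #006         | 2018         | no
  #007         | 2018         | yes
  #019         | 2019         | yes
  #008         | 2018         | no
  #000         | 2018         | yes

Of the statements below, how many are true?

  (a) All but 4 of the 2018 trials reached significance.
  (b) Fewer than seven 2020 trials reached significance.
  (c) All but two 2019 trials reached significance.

1

(a) 2018: |A| = 9, |A ∩ B| = 4; needs |A ∖ B| = 4 — false.
(b) 2020: |A| = 8, |A ∩ B| = 7; needs |A ∩ B| < 7 — false.
(c) 2019: |A| = 5, |A ∩ B| = 3; needs |A ∖ B| = 2 — true.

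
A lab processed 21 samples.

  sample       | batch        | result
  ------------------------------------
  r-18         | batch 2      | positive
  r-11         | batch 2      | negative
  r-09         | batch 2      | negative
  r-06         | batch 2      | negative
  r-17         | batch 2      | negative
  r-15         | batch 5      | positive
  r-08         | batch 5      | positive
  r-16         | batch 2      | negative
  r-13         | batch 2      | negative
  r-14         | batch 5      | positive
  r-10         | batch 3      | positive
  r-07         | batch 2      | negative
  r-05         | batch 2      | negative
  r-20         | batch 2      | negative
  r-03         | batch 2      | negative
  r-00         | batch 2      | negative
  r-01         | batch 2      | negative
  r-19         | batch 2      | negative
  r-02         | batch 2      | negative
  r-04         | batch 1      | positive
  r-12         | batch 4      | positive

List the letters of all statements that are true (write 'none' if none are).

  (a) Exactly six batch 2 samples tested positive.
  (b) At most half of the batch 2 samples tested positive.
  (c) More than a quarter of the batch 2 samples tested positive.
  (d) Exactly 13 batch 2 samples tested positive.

|A| = 15, |A ∩ B| = 1, |A ∖ B| = 14.
(a) |A ∩ B| = 6: fails.
(b) |A ∩ B| ≤ |A ∖ B|: holds.
(c) |A ∩ B| / |A| > 1/4: fails.
(d) |A ∩ B| = 13: fails.

(b)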